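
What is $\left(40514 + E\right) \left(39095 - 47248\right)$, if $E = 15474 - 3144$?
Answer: $-430837132$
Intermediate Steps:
$E = 12330$ ($E = 15474 - 3144 = 12330$)
$\left(40514 + E\right) \left(39095 - 47248\right) = \left(40514 + 12330\right) \left(39095 - 47248\right) = 52844 \left(-8153\right) = -430837132$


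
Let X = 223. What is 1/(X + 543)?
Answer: 1/766 ≈ 0.0013055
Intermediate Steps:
1/(X + 543) = 1/(223 + 543) = 1/766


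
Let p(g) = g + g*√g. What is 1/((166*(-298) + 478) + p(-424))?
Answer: I/(2*(-24707*I + 424*√106)) ≈ -1.9625e-5 + 3.4674e-6*I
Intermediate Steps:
p(g) = g + g^(3/2)
1/((166*(-298) + 478) + p(-424)) = 1/((166*(-298) + 478) + (-424 + (-424)^(3/2))) = 1/((-49468 + 478) + (-424 - 848*I*√106)) = 1/(-48990 + (-424 - 848*I*√106)) = 1/(-49414 - 848*I*√106)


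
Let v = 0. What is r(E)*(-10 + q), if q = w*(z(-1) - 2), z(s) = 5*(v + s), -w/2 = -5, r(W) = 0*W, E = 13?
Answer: 0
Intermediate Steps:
r(W) = 0
w = 10 (w = -2*(-5) = 10)
z(s) = 5*s (z(s) = 5*(0 + s) = 5*s)
q = -70 (q = 10*(5*(-1) - 2) = 10*(-5 - 2) = 10*(-7) = -70)
r(E)*(-10 + q) = 0*(-10 - 70) = 0*(-80) = 0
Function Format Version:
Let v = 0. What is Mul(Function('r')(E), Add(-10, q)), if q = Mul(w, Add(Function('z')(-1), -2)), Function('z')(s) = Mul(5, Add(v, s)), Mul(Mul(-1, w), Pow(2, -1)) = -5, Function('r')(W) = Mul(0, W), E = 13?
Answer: 0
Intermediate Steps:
Function('r')(W) = 0
w = 10 (w = Mul(-2, -5) = 10)
Function('z')(s) = Mul(5, s) (Function('z')(s) = Mul(5, Add(0, s)) = Mul(5, s))
q = -70 (q = Mul(10, Add(Mul(5, -1), -2)) = Mul(10, Add(-5, -2)) = Mul(10, -7) = -70)
Mul(Function('r')(E), Add(-10, q)) = Mul(0, Add(-10, -70)) = Mul(0, -80) = 0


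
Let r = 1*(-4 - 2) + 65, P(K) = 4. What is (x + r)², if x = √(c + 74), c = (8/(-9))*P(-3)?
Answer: (177 + √634)²/9 ≈ 4541.8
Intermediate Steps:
c = -32/9 (c = (8/(-9))*4 = (8*(-⅑))*4 = -8/9*4 = -32/9 ≈ -3.5556)
x = √634/3 (x = √(-32/9 + 74) = √(634/9) = √634/3 ≈ 8.3931)
r = 59 (r = 1*(-6) + 65 = -6 + 65 = 59)
(x + r)² = (√634/3 + 59)² = (59 + √634/3)²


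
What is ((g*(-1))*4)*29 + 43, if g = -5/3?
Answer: 709/3 ≈ 236.33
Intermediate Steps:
g = -5/3 (g = -5*1/3 = -5/3 ≈ -1.6667)
((g*(-1))*4)*29 + 43 = (-5/3*(-1)*4)*29 + 43 = ((5/3)*4)*29 + 43 = (20/3)*29 + 43 = 580/3 + 43 = 709/3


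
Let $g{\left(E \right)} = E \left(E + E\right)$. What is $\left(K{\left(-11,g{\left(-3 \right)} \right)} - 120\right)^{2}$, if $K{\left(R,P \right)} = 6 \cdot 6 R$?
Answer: $266256$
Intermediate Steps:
$g{\left(E \right)} = 2 E^{2}$ ($g{\left(E \right)} = E 2 E = 2 E^{2}$)
$K{\left(R,P \right)} = 36 R$
$\left(K{\left(-11,g{\left(-3 \right)} \right)} - 120\right)^{2} = \left(36 \left(-11\right) - 120\right)^{2} = \left(-396 - 120\right)^{2} = \left(-516\right)^{2} = 266256$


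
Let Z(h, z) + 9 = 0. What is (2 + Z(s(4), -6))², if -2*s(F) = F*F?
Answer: 49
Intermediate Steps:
s(F) = -F²/2 (s(F) = -F*F/2 = -F²/2)
Z(h, z) = -9 (Z(h, z) = -9 + 0 = -9)
(2 + Z(s(4), -6))² = (2 - 9)² = (-7)² = 49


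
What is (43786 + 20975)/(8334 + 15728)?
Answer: 64761/24062 ≈ 2.6914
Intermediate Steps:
(43786 + 20975)/(8334 + 15728) = 64761/24062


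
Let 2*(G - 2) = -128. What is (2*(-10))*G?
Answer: 1240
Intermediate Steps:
G = -62 (G = 2 + (½)*(-128) = 2 - 64 = -62)
(2*(-10))*G = (2*(-10))*(-62) = -20*(-62) = 1240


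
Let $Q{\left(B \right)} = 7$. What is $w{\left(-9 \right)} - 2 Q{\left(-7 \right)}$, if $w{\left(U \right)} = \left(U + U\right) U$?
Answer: $148$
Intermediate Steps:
$w{\left(U \right)} = 2 U^{2}$ ($w{\left(U \right)} = 2 U U = 2 U^{2}$)
$w{\left(-9 \right)} - 2 Q{\left(-7 \right)} = 2 \left(-9\right)^{2} - 14 = 2 \cdot 81 - 14 = 162 - 14 = 148$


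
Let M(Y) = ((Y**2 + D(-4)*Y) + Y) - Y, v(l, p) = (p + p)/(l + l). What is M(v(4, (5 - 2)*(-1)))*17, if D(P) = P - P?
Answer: 153/16 ≈ 9.5625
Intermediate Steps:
D(P) = 0
v(l, p) = p/l (v(l, p) = (2*p)/((2*l)) = (2*p)*(1/(2*l)) = p/l)
M(Y) = Y**2 (M(Y) = ((Y**2 + 0*Y) + Y) - Y = ((Y**2 + 0) + Y) - Y = (Y**2 + Y) - Y = (Y + Y**2) - Y = Y**2)
M(v(4, (5 - 2)*(-1)))*17 = (((5 - 2)*(-1))/4)**2*17 = ((3*(-1))*(1/4))**2*17 = (-3*1/4)**2*17 = (-3/4)**2*17 = (9/16)*17 = 153/16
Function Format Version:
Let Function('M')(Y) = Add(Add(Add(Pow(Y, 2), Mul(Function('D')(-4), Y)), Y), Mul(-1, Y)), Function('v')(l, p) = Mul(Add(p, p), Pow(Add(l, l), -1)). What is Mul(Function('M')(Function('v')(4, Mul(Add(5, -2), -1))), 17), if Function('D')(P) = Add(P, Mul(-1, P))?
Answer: Rational(153, 16) ≈ 9.5625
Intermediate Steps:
Function('D')(P) = 0
Function('v')(l, p) = Mul(p, Pow(l, -1)) (Function('v')(l, p) = Mul(Mul(2, p), Pow(Mul(2, l), -1)) = Mul(Mul(2, p), Mul(Rational(1, 2), Pow(l, -1))) = Mul(p, Pow(l, -1)))
Function('M')(Y) = Pow(Y, 2) (Function('M')(Y) = Add(Add(Add(Pow(Y, 2), Mul(0, Y)), Y), Mul(-1, Y)) = Add(Add(Add(Pow(Y, 2), 0), Y), Mul(-1, Y)) = Add(Add(Pow(Y, 2), Y), Mul(-1, Y)) = Add(Add(Y, Pow(Y, 2)), Mul(-1, Y)) = Pow(Y, 2))
Mul(Function('M')(Function('v')(4, Mul(Add(5, -2), -1))), 17) = Mul(Pow(Mul(Mul(Add(5, -2), -1), Pow(4, -1)), 2), 17) = Mul(Pow(Mul(Mul(3, -1), Rational(1, 4)), 2), 17) = Mul(Pow(Mul(-3, Rational(1, 4)), 2), 17) = Mul(Pow(Rational(-3, 4), 2), 17) = Mul(Rational(9, 16), 17) = Rational(153, 16)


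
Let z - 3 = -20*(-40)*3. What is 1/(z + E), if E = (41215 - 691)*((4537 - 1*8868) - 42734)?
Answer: -1/1907259657 ≈ -5.2431e-10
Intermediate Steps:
z = 2403 (z = 3 - 20*(-40)*3 = 3 + 800*3 = 3 + 2400 = 2403)
E = -1907262060 (E = 40524*((4537 - 8868) - 42734) = 40524*(-4331 - 42734) = 40524*(-47065) = -1907262060)
1/(z + E) = 1/(2403 - 1907262060) = 1/(-1907259657) = -1/1907259657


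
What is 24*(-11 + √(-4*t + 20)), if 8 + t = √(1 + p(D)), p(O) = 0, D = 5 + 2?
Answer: -264 + 96*√3 ≈ -97.723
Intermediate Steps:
D = 7
t = -7 (t = -8 + √(1 + 0) = -8 + √1 = -8 + 1 = -7)
24*(-11 + √(-4*t + 20)) = 24*(-11 + √(-4*(-7) + 20)) = 24*(-11 + √(28 + 20)) = 24*(-11 + √48) = 24*(-11 + 4*√3) = -264 + 96*√3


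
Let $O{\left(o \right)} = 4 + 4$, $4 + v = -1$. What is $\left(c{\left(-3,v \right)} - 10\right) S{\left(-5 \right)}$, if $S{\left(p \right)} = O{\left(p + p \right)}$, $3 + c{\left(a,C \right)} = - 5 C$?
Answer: $96$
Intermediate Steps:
$v = -5$ ($v = -4 - 1 = -5$)
$c{\left(a,C \right)} = -3 - 5 C$
$O{\left(o \right)} = 8$
$S{\left(p \right)} = 8$
$\left(c{\left(-3,v \right)} - 10\right) S{\left(-5 \right)} = \left(\left(-3 - -25\right) - 10\right) 8 = \left(\left(-3 + 25\right) - 10\right) 8 = \left(22 - 10\right) 8 = 12 \cdot 8 = 96$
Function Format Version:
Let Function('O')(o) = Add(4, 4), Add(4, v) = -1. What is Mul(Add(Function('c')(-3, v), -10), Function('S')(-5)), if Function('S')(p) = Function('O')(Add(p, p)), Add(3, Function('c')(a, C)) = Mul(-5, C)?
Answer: 96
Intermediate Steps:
v = -5 (v = Add(-4, -1) = -5)
Function('c')(a, C) = Add(-3, Mul(-5, C))
Function('O')(o) = 8
Function('S')(p) = 8
Mul(Add(Function('c')(-3, v), -10), Function('S')(-5)) = Mul(Add(Add(-3, Mul(-5, -5)), -10), 8) = Mul(Add(Add(-3, 25), -10), 8) = Mul(Add(22, -10), 8) = Mul(12, 8) = 96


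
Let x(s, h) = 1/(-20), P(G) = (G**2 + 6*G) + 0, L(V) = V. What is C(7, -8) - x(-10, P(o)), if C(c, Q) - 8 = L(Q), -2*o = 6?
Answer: 1/20 ≈ 0.050000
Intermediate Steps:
o = -3 (o = -1/2*6 = -3)
P(G) = G**2 + 6*G
C(c, Q) = 8 + Q
x(s, h) = -1/20
C(7, -8) - x(-10, P(o)) = (8 - 8) - 1*(-1/20) = 0 + 1/20 = 1/20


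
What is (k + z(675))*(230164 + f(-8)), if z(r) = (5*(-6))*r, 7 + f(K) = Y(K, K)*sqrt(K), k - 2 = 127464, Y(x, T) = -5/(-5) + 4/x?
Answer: 24676512912 + 107216*I*sqrt(2) ≈ 2.4676e+10 + 1.5163e+5*I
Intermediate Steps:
Y(x, T) = 1 + 4/x (Y(x, T) = -5*(-1/5) + 4/x = 1 + 4/x)
k = 127466 (k = 2 + 127464 = 127466)
f(K) = -7 + (4 + K)/sqrt(K) (f(K) = -7 + ((4 + K)/K)*sqrt(K) = -7 + (4 + K)/sqrt(K))
z(r) = -30*r
(k + z(675))*(230164 + f(-8)) = (127466 - 30*675)*(230164 + (-7 + sqrt(-8) + 4/sqrt(-8))) = (127466 - 20250)*(230164 + (-7 + 2*I*sqrt(2) + 4*(-I*sqrt(2)/4))) = 107216*(230164 + (-7 + 2*I*sqrt(2) - I*sqrt(2))) = 107216*(230164 + (-7 + I*sqrt(2))) = 107216*(230157 + I*sqrt(2)) = 24676512912 + 107216*I*sqrt(2)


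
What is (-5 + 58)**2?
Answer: 2809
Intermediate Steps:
(-5 + 58)**2 = 53**2 = 2809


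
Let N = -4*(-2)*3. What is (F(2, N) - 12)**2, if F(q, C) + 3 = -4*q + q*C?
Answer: 625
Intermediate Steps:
N = 24 (N = 8*3 = 24)
F(q, C) = -3 - 4*q + C*q (F(q, C) = -3 + (-4*q + q*C) = -3 + (-4*q + C*q) = -3 - 4*q + C*q)
(F(2, N) - 12)**2 = ((-3 - 4*2 + 24*2) - 12)**2 = ((-3 - 8 + 48) - 12)**2 = (37 - 12)**2 = 25**2 = 625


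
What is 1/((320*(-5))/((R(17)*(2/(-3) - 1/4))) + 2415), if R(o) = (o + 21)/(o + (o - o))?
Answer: 209/667935 ≈ 0.00031290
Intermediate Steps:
R(o) = (21 + o)/o (R(o) = (21 + o)/(o + 0) = (21 + o)/o)
1/((320*(-5))/((R(17)*(2/(-3) - 1/4))) + 2415) = 1/((320*(-5))/((((21 + 17)/17)*(2/(-3) - 1/4))) + 2415) = 1/(-1600*17/(38*(2*(-⅓) - 1*¼)) + 2415) = 1/(-1600*17/(38*(-⅔ - ¼)) + 2415) = 1/(-1600/((38/17)*(-11/12)) + 2415) = 1/(-1600/(-209/102) + 2415) = 1/(-1600*(-102/209) + 2415) = 1/(163200/209 + 2415) = 1/(667935/209) = 209/667935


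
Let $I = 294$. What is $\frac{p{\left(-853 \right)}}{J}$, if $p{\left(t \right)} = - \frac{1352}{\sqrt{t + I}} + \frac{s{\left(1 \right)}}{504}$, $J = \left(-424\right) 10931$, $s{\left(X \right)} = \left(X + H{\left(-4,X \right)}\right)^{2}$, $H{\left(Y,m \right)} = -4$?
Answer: $- \frac{1}{259545664} - \frac{13 i \sqrt{559}}{24911749} \approx -3.8529 \cdot 10^{-9} - 1.2338 \cdot 10^{-5} i$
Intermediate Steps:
$s{\left(X \right)} = \left(-4 + X\right)^{2}$ ($s{\left(X \right)} = \left(X - 4\right)^{2} = \left(-4 + X\right)^{2}$)
$J = -4634744$
$p{\left(t \right)} = \frac{1}{56} - \frac{1352}{\sqrt{294 + t}}$ ($p{\left(t \right)} = - \frac{1352}{\sqrt{t + 294}} + \frac{\left(-4 + 1\right)^{2}}{504} = - \frac{1352}{\sqrt{294 + t}} + \left(-3\right)^{2} \cdot \frac{1}{504} = - \frac{1352}{\sqrt{294 + t}} + 9 \cdot \frac{1}{504} = - \frac{1352}{\sqrt{294 + t}} + \frac{1}{56} = \frac{1}{56} - \frac{1352}{\sqrt{294 + t}}$)
$\frac{p{\left(-853 \right)}}{J} = \frac{\frac{1}{56} - \frac{1352}{\sqrt{294 - 853}}}{-4634744} = \left(\frac{1}{56} - \frac{1352}{i \sqrt{559}}\right) \left(- \frac{1}{4634744}\right) = \left(\frac{1}{56} - 1352 \left(- \frac{i \sqrt{559}}{559}\right)\right) \left(- \frac{1}{4634744}\right) = \left(\frac{1}{56} + \frac{104 i \sqrt{559}}{43}\right) \left(- \frac{1}{4634744}\right) = - \frac{1}{259545664} - \frac{13 i \sqrt{559}}{24911749}$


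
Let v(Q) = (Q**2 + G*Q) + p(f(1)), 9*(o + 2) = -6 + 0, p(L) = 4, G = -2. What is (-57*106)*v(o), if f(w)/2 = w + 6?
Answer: -298072/3 ≈ -99357.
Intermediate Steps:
f(w) = 12 + 2*w (f(w) = 2*(w + 6) = 2*(6 + w) = 12 + 2*w)
o = -8/3 (o = -2 + (-6 + 0)/9 = -2 + (1/9)*(-6) = -2 - 2/3 = -8/3 ≈ -2.6667)
v(Q) = 4 + Q**2 - 2*Q (v(Q) = (Q**2 - 2*Q) + 4 = 4 + Q**2 - 2*Q)
(-57*106)*v(o) = (-57*106)*(4 + (-8/3)**2 - 2*(-8/3)) = -6042*(4 + 64/9 + 16/3) = -6042*148/9 = -298072/3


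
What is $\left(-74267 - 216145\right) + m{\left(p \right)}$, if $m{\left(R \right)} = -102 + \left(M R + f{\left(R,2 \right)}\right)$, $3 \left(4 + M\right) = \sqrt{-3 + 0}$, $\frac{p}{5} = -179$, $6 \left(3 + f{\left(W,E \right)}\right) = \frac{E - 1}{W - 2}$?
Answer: $- \frac{1544294935}{5382} - \frac{895 i \sqrt{3}}{3} \approx -2.8694 \cdot 10^{5} - 516.73 i$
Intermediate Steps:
$f{\left(W,E \right)} = -3 + \frac{-1 + E}{6 \left(-2 + W\right)}$ ($f{\left(W,E \right)} = -3 + \frac{\left(E - 1\right) \frac{1}{W - 2}}{6} = -3 + \frac{\left(-1 + E\right) \frac{1}{-2 + W}}{6} = -3 + \frac{\frac{1}{-2 + W} \left(-1 + E\right)}{6} = -3 + \frac{-1 + E}{6 \left(-2 + W\right)}$)
$p = -895$ ($p = 5 \left(-179\right) = -895$)
$M = -4 + \frac{i \sqrt{3}}{3}$ ($M = -4 + \frac{\sqrt{-3 + 0}}{3} = -4 + \frac{\sqrt{-3}}{3} = -4 + \frac{i \sqrt{3}}{3} \approx -4.0 + 0.57735 i$)
$m{\left(R \right)} = -102 + R \left(-4 + \frac{i \sqrt{3}}{3}\right) + \frac{37 - 18 R}{6 \left(-2 + R\right)}$ ($m{\left(R \right)} = -102 + \left(\left(-4 + \frac{i \sqrt{3}}{3}\right) R + \frac{35 + 2 - 18 R}{6 \left(-2 + R\right)}\right) = -102 + \left(R \left(-4 + \frac{i \sqrt{3}}{3}\right) + \frac{37 - 18 R}{6 \left(-2 + R\right)}\right) = -102 + R \left(-4 + \frac{i \sqrt{3}}{3}\right) + \frac{37 - 18 R}{6 \left(-2 + R\right)}$)
$\left(-74267 - 216145\right) + m{\left(p \right)} = \left(-74267 - 216145\right) + \frac{37 - -16110 - 2 \left(-2 - 895\right) \left(306 - 895 \left(12 - i \sqrt{3}\right)\right)}{6 \left(-2 - 895\right)} = \left(-74267 - 216145\right) + \frac{37 + 16110 - - 1794 \left(306 - \left(10740 - 895 i \sqrt{3}\right)\right)}{6 \left(-897\right)} = -290412 + \frac{1}{6} \left(- \frac{1}{897}\right) \left(37 + 16110 - - 1794 \left(-10434 + 895 i \sqrt{3}\right)\right) = -290412 + \frac{1}{6} \left(- \frac{1}{897}\right) \left(37 + 16110 - \left(18718596 - 1605630 i \sqrt{3}\right)\right) = -290412 + \frac{1}{6} \left(- \frac{1}{897}\right) \left(-18702449 + 1605630 i \sqrt{3}\right) = -290412 + \left(\frac{18702449}{5382} - \frac{895 i \sqrt{3}}{3}\right) = - \frac{1544294935}{5382} - \frac{895 i \sqrt{3}}{3}$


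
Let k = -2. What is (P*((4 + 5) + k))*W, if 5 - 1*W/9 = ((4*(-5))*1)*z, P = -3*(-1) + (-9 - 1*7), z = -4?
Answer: 61425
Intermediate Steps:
P = -13 (P = 3 + (-9 - 7) = 3 - 16 = -13)
W = -675 (W = 45 - 9*(4*(-5))*1*(-4) = 45 - 9*(-20*1)*(-4) = 45 - (-180)*(-4) = 45 - 9*80 = 45 - 720 = -675)
(P*((4 + 5) + k))*W = -13*((4 + 5) - 2)*(-675) = -13*(9 - 2)*(-675) = -13*7*(-675) = -91*(-675) = 61425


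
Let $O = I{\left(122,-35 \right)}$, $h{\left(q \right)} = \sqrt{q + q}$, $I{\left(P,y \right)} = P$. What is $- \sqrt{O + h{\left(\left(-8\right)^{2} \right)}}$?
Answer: $- \sqrt{122 + 8 \sqrt{2}} \approx -11.546$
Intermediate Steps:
$h{\left(q \right)} = \sqrt{2} \sqrt{q}$ ($h{\left(q \right)} = \sqrt{2 q} = \sqrt{2} \sqrt{q}$)
$O = 122$
$- \sqrt{O + h{\left(\left(-8\right)^{2} \right)}} = - \sqrt{122 + \sqrt{2} \sqrt{\left(-8\right)^{2}}} = - \sqrt{122 + \sqrt{2} \sqrt{64}} = - \sqrt{122 + \sqrt{2} \cdot 8} = - \sqrt{122 + 8 \sqrt{2}}$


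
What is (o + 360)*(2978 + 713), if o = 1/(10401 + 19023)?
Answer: 39097437931/29424 ≈ 1.3288e+6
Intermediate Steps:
o = 1/29424 ≈ 3.3986e-5
(o + 360)*(2978 + 713) = (1/29424 + 360)*(2978 + 713) = (10592641/29424)*3691 = 39097437931/29424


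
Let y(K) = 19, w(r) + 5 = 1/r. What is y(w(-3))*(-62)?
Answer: -1178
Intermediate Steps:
w(r) = -5 + 1/r
y(w(-3))*(-62) = 19*(-62) = -1178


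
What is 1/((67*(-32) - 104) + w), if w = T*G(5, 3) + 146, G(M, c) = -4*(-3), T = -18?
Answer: -1/2318 ≈ -0.00043141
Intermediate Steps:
G(M, c) = 12
w = -70 (w = -18*12 + 146 = -216 + 146 = -70)
1/((67*(-32) - 104) + w) = 1/((67*(-32) - 104) - 70) = 1/((-2144 - 104) - 70) = 1/(-2248 - 70) = 1/(-2318) = -1/2318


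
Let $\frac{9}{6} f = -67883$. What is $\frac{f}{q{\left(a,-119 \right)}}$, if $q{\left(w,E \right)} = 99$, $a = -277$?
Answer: $- \frac{135766}{297} \approx -457.12$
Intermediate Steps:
$f = - \frac{135766}{3}$ ($f = \frac{2}{3} \left(-67883\right) = - \frac{135766}{3} \approx -45255.0$)
$\frac{f}{q{\left(a,-119 \right)}} = - \frac{135766}{3 \cdot 99} = \left(- \frac{135766}{3}\right) \frac{1}{99} = - \frac{135766}{297}$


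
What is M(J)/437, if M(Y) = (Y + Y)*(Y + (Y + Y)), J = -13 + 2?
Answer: 726/437 ≈ 1.6613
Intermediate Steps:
J = -11
M(Y) = 6*Y² (M(Y) = (2*Y)*(Y + 2*Y) = (2*Y)*(3*Y) = 6*Y²)
M(J)/437 = (6*(-11)²)/437 = (6*121)*(1/437) = 726*(1/437) = 726/437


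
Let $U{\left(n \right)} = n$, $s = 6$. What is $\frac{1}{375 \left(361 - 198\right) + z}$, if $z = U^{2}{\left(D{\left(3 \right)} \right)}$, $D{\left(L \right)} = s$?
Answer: $\frac{1}{61161} \approx 1.635 \cdot 10^{-5}$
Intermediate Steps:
$D{\left(L \right)} = 6$
$z = 36$ ($z = 6^{2} = 36$)
$\frac{1}{375 \left(361 - 198\right) + z} = \frac{1}{375 \left(361 - 198\right) + 36} = \frac{1}{375 \cdot 163 + 36} = \frac{1}{61125 + 36} = \frac{1}{61161}$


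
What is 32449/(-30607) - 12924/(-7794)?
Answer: 7925409/13252831 ≈ 0.59802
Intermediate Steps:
32449/(-30607) - 12924/(-7794) = 32449*(-1/30607) - 12924*(-1/7794) = -32449/30607 + 718/433 = 7925409/13252831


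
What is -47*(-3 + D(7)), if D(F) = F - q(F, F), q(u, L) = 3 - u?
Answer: -376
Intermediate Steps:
D(F) = -3 + 2*F (D(F) = F - (3 - F) = F + (-3 + F) = -3 + 2*F)
-47*(-3 + D(7)) = -47*(-3 + (-3 + 2*7)) = -47*(-3 + (-3 + 14)) = -47*(-3 + 11) = -47*8 = -376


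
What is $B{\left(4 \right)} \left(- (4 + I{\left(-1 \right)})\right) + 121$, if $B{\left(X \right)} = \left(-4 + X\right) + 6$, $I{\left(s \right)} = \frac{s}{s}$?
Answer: $91$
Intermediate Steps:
$I{\left(s \right)} = 1$
$B{\left(X \right)} = 2 + X$
$B{\left(4 \right)} \left(- (4 + I{\left(-1 \right)})\right) + 121 = \left(2 + 4\right) \left(- (4 + 1)\right) + 121 = 6 \left(\left(-1\right) 5\right) + 121 = 6 \left(-5\right) + 121 = -30 + 121 = 91$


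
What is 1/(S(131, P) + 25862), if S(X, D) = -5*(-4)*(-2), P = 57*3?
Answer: 1/25822 ≈ 3.8727e-5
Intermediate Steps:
P = 171
S(X, D) = -40 (S(X, D) = 20*(-2) = -40)
1/(S(131, P) + 25862) = 1/(-40 + 25862) = 1/25822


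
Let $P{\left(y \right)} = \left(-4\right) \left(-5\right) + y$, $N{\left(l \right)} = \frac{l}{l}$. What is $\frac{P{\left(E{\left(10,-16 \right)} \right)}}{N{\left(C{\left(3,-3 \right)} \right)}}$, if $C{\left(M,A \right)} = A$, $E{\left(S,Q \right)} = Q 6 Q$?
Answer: $1556$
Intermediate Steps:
$E{\left(S,Q \right)} = 6 Q^{2}$ ($E{\left(S,Q \right)} = 6 Q Q = 6 Q^{2}$)
$N{\left(l \right)} = 1$
$P{\left(y \right)} = 20 + y$
$\frac{P{\left(E{\left(10,-16 \right)} \right)}}{N{\left(C{\left(3,-3 \right)} \right)}} = \frac{20 + 6 \left(-16\right)^{2}}{1} = \left(20 + 6 \cdot 256\right) 1 = \left(20 + 1536\right) 1 = 1556 \cdot 1 = 1556$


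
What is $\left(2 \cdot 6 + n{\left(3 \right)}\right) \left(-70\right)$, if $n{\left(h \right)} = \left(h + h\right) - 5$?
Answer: $-910$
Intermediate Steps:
$n{\left(h \right)} = -5 + 2 h$ ($n{\left(h \right)} = 2 h - 5 = -5 + 2 h$)
$\left(2 \cdot 6 + n{\left(3 \right)}\right) \left(-70\right) = \left(2 \cdot 6 + \left(-5 + 2 \cdot 3\right)\right) \left(-70\right) = \left(12 + \left(-5 + 6\right)\right) \left(-70\right) = \left(12 + 1\right) \left(-70\right) = 13 \left(-70\right) = -910$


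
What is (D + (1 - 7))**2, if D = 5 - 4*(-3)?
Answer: 121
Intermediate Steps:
D = 17 (D = 5 + 12 = 17)
(D + (1 - 7))**2 = (17 + (1 - 7))**2 = (17 - 6)**2 = 11**2 = 121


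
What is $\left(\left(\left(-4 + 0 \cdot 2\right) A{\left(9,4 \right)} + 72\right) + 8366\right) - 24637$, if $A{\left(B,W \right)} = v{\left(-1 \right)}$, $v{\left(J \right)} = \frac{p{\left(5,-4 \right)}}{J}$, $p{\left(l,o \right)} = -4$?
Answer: $-16215$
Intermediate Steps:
$v{\left(J \right)} = - \frac{4}{J}$
$A{\left(B,W \right)} = 4$ ($A{\left(B,W \right)} = - \frac{4}{-1} = \left(-4\right) \left(-1\right) = 4$)
$\left(\left(\left(-4 + 0 \cdot 2\right) A{\left(9,4 \right)} + 72\right) + 8366\right) - 24637 = \left(\left(\left(-4 + 0 \cdot 2\right) 4 + 72\right) + 8366\right) - 24637 = \left(\left(\left(-4 + 0\right) 4 + 72\right) + 8366\right) - 24637 = \left(\left(\left(-4\right) 4 + 72\right) + 8366\right) - 24637 = \left(\left(-16 + 72\right) + 8366\right) - 24637 = \left(56 + 8366\right) - 24637 = 8422 - 24637 = -16215$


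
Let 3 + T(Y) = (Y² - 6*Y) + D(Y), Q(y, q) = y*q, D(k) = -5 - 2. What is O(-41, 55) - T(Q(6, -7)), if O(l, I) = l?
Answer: -2047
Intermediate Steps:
D(k) = -7
Q(y, q) = q*y
T(Y) = -10 + Y² - 6*Y (T(Y) = -3 + ((Y² - 6*Y) - 7) = -3 + (-7 + Y² - 6*Y) = -10 + Y² - 6*Y)
O(-41, 55) - T(Q(6, -7)) = -41 - (-10 + (-7*6)² - (-42)*6) = -41 - (-10 + (-42)² - 6*(-42)) = -41 - (-10 + 1764 + 252) = -41 - 1*2006 = -41 - 2006 = -2047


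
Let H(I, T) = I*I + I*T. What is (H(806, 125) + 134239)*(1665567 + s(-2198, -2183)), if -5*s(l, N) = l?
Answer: 1473791088525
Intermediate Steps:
s(l, N) = -l/5
H(I, T) = I² + I*T
(H(806, 125) + 134239)*(1665567 + s(-2198, -2183)) = (806*(806 + 125) + 134239)*(1665567 - ⅕*(-2198)) = (806*931 + 134239)*(1665567 + 2198/5) = (750386 + 134239)*(8330033/5) = 884625*(8330033/5) = 1473791088525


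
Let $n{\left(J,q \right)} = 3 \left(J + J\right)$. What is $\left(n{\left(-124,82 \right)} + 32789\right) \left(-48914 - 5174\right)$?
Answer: $-1733249960$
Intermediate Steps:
$n{\left(J,q \right)} = 6 J$ ($n{\left(J,q \right)} = 3 \cdot 2 J = 6 J$)
$\left(n{\left(-124,82 \right)} + 32789\right) \left(-48914 - 5174\right) = \left(6 \left(-124\right) + 32789\right) \left(-48914 - 5174\right) = \left(-744 + 32789\right) \left(-48914 - 5174\right) = 32045 \left(-48914 - 5174\right) = 32045 \left(-54088\right) = -1733249960$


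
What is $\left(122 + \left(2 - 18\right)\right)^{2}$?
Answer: $11236$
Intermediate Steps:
$\left(122 + \left(2 - 18\right)\right)^{2} = \left(122 - 16\right)^{2} = 106^{2} = 11236$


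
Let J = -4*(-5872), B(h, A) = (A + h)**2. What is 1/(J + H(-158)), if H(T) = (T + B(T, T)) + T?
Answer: 1/123028 ≈ 8.1282e-6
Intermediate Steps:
J = 23488
H(T) = 2*T + 4*T**2 (H(T) = (T + (T + T)**2) + T = (T + (2*T)**2) + T = (T + 4*T**2) + T = 2*T + 4*T**2)
1/(J + H(-158)) = 1/(23488 + 2*(-158)*(1 + 2*(-158))) = 1/(23488 + 2*(-158)*(1 - 316)) = 1/(23488 + 2*(-158)*(-315)) = 1/(23488 + 99540) = 1/123028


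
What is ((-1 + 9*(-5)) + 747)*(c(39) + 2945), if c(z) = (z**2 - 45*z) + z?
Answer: 1927750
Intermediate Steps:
c(z) = z**2 - 44*z
((-1 + 9*(-5)) + 747)*(c(39) + 2945) = ((-1 + 9*(-5)) + 747)*(39*(-44 + 39) + 2945) = ((-1 - 45) + 747)*(39*(-5) + 2945) = (-46 + 747)*(-195 + 2945) = 701*2750 = 1927750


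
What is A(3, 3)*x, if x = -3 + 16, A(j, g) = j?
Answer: 39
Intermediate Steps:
x = 13
A(3, 3)*x = 3*13 = 39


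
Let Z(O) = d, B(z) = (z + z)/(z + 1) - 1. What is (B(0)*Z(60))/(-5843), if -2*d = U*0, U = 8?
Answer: 0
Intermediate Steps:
d = 0 (d = -4*0 = -½*0 = 0)
B(z) = -1 + 2*z/(1 + z) (B(z) = (2*z)/(1 + z) - 1 = 2*z/(1 + z) - 1 = -1 + 2*z/(1 + z))
Z(O) = 0
(B(0)*Z(60))/(-5843) = (((-1 + 0)/(1 + 0))*0)/(-5843) = ((-1/1)*0)*(-1/5843) = ((1*(-1))*0)*(-1/5843) = -1*0*(-1/5843) = 0*(-1/5843) = 0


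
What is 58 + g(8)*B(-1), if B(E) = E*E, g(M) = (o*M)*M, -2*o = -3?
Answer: 154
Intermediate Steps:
o = 3/2 (o = -½*(-3) = 3/2 ≈ 1.5000)
g(M) = 3*M²/2 (g(M) = (3*M/2)*M = 3*M²/2)
B(E) = E²
58 + g(8)*B(-1) = 58 + ((3/2)*8²)*(-1)² = 58 + ((3/2)*64)*1 = 58 + 96*1 = 58 + 96 = 154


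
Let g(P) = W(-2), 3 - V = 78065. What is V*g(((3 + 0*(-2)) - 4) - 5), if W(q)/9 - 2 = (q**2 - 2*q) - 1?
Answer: -6323022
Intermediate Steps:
V = -78062 (V = 3 - 1*78065 = 3 - 78065 = -78062)
W(q) = 9 - 18*q + 9*q**2 (W(q) = 18 + 9*((q**2 - 2*q) - 1) = 18 + 9*(-1 + q**2 - 2*q) = 18 + (-9 - 18*q + 9*q**2) = 9 - 18*q + 9*q**2)
g(P) = 81 (g(P) = 9 - 18*(-2) + 9*(-2)**2 = 9 + 36 + 9*4 = 9 + 36 + 36 = 81)
V*g(((3 + 0*(-2)) - 4) - 5) = -78062*81 = -6323022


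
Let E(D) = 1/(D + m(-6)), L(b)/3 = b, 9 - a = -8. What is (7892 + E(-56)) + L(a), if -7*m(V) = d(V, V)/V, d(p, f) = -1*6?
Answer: 3121592/393 ≈ 7943.0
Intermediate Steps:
d(p, f) = -6
a = 17 (a = 9 - 1*(-8) = 9 + 8 = 17)
L(b) = 3*b
m(V) = 6/(7*V) (m(V) = -(-6)/(7*V) = 6/(7*V))
E(D) = 1/(-⅐ + D) (E(D) = 1/(D + (6/7)/(-6)) = 1/(D + (6/7)*(-⅙)) = 1/(D - ⅐) = 1/(-⅐ + D))
(7892 + E(-56)) + L(a) = (7892 + 7/(-1 + 7*(-56))) + 3*17 = (7892 + 7/(-1 - 392)) + 51 = (7892 + 7/(-393)) + 51 = (7892 + 7*(-1/393)) + 51 = (7892 - 7/393) + 51 = 3101549/393 + 51 = 3121592/393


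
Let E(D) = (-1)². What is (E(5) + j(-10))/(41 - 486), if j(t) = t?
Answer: 9/445 ≈ 0.020225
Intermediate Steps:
E(D) = 1
(E(5) + j(-10))/(41 - 486) = (1 - 10)/(41 - 486) = -9/(-445) = -9*(-1/445) = 9/445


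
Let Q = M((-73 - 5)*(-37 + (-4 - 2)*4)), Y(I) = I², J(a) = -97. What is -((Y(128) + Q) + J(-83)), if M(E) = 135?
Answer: -16422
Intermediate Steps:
Q = 135
-((Y(128) + Q) + J(-83)) = -((128² + 135) - 97) = -((16384 + 135) - 97) = -(16519 - 97) = -1*16422 = -16422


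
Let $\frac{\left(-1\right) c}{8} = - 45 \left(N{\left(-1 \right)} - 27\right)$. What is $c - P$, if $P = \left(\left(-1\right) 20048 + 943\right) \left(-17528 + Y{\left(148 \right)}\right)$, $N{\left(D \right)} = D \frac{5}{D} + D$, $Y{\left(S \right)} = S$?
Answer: $-332053180$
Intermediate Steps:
$N{\left(D \right)} = 5 + D$
$c = -8280$ ($c = - 8 \left(- 45 \left(\left(5 - 1\right) - 27\right)\right) = - 8 \left(- 45 \left(4 - 27\right)\right) = - 8 \left(\left(-45\right) \left(-23\right)\right) = \left(-8\right) 1035 = -8280$)
$P = 332044900$ ($P = \left(\left(-1\right) 20048 + 943\right) \left(-17528 + 148\right) = \left(-20048 + 943\right) \left(-17380\right) = \left(-19105\right) \left(-17380\right) = 332044900$)
$c - P = -8280 - 332044900 = -332053180$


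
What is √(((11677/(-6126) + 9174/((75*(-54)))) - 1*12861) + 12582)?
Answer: I*√2391034116318/91890 ≈ 16.828*I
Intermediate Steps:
√(((11677/(-6126) + 9174/((75*(-54)))) - 1*12861) + 12582) = √(((11677*(-1/6126) + 9174/(-4050)) - 12861) + 12582) = √(((-11677/6126 + 9174*(-1/4050)) - 12861) + 12582) = √(((-11677/6126 - 1529/675) - 12861) + 12582) = √((-5749543/1378350 - 12861) + 12582) = √(-17732708893/1378350 + 12582) = √(-390309193/1378350) = I*√2391034116318/91890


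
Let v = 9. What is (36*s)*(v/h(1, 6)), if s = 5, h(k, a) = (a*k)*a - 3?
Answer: 540/11 ≈ 49.091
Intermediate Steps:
h(k, a) = -3 + k*a² (h(k, a) = k*a² - 3 = -3 + k*a²)
(36*s)*(v/h(1, 6)) = (36*5)*(9/(-3 + 1*6²)) = 180*(9/(-3 + 1*36)) = 180*(9/(-3 + 36)) = 180*(9/33) = 180*(9*(1/33)) = 180*(3/11) = 540/11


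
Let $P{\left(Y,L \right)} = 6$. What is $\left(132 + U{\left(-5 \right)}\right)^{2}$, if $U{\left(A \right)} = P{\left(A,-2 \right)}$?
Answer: $19044$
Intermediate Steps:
$U{\left(A \right)} = 6$
$\left(132 + U{\left(-5 \right)}\right)^{2} = \left(132 + 6\right)^{2} = 138^{2} = 19044$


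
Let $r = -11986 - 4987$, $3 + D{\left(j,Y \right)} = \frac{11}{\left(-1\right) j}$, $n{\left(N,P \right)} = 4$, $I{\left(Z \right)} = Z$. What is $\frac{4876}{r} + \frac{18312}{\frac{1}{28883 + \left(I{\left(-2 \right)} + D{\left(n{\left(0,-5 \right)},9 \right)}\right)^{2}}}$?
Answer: $\frac{17991561957781}{33946} \approx 5.3001 \cdot 10^{8}$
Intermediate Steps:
$D{\left(j,Y \right)} = -3 - \frac{11}{j}$ ($D{\left(j,Y \right)} = -3 + \frac{11}{\left(-1\right) j} = -3 + 11 \left(- \frac{1}{j}\right) = -3 - \frac{11}{j}$)
$r = -16973$ ($r = -11986 - 4987 = -16973$)
$\frac{4876}{r} + \frac{18312}{\frac{1}{28883 + \left(I{\left(-2 \right)} + D{\left(n{\left(0,-5 \right)},9 \right)}\right)^{2}}} = \frac{4876}{-16973} + \frac{18312}{\frac{1}{28883 + \left(-2 - \left(3 + \frac{11}{4}\right)\right)^{2}}} = 4876 \left(- \frac{1}{16973}\right) + \frac{18312}{\frac{1}{28883 + \left(-2 - \frac{23}{4}\right)^{2}}} = - \frac{4876}{16973} + \frac{18312}{\frac{1}{28883 + \left(-2 - \frac{23}{4}\right)^{2}}} = - \frac{4876}{16973} + \frac{18312}{\frac{1}{28883 + \left(- \frac{31}{4}\right)^{2}}} = - \frac{4876}{16973} + \frac{18312}{\frac{1}{28883 + \frac{961}{16}}} = - \frac{4876}{16973} + \frac{18312}{\frac{1}{\frac{463089}{16}}} = - \frac{4876}{16973} + \frac{18312}{\frac{16}{463089}} = - \frac{4876}{16973} + 18312 \cdot \frac{463089}{16} = - \frac{4876}{16973} + \frac{1060010721}{2} = \frac{17991561957781}{33946}$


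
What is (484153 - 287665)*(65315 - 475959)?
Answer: -80686618272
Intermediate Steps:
(484153 - 287665)*(65315 - 475959) = 196488*(-410644) = -80686618272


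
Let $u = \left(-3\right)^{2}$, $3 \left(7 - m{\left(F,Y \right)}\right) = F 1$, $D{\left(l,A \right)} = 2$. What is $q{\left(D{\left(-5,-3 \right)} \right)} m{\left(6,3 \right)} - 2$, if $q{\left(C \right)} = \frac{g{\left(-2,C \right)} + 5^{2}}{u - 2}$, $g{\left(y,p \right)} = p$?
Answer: $\frac{121}{7} \approx 17.286$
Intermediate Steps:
$m{\left(F,Y \right)} = 7 - \frac{F}{3}$ ($m{\left(F,Y \right)} = 7 - \frac{F 1}{3} = 7 - \frac{F}{3}$)
$u = 9$
$q{\left(C \right)} = \frac{25}{7} + \frac{C}{7}$ ($q{\left(C \right)} = \frac{C + 5^{2}}{9 - 2} = \frac{C + 25}{7} = \left(25 + C\right) \frac{1}{7} = \frac{25}{7} + \frac{C}{7}$)
$q{\left(D{\left(-5,-3 \right)} \right)} m{\left(6,3 \right)} - 2 = \left(\frac{25}{7} + \frac{1}{7} \cdot 2\right) \left(7 - 2\right) - 2 = \left(\frac{25}{7} + \frac{2}{7}\right) \left(7 - 2\right) - 2 = \frac{27}{7} \cdot 5 - 2 = \frac{135}{7} - 2 = \frac{121}{7}$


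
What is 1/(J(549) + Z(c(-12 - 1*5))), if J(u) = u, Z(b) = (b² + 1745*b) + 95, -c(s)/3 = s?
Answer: 1/92240 ≈ 1.0841e-5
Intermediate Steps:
c(s) = -3*s
Z(b) = 95 + b² + 1745*b
1/(J(549) + Z(c(-12 - 1*5))) = 1/(549 + (95 + (-3*(-12 - 1*5))² + 1745*(-3*(-12 - 1*5)))) = 1/(549 + (95 + (-3*(-12 - 5))² + 1745*(-3*(-12 - 5)))) = 1/(549 + (95 + (-3*(-17))² + 1745*(-3*(-17)))) = 1/(549 + (95 + 51² + 1745*51)) = 1/(549 + (95 + 2601 + 88995)) = 1/(549 + 91691) = 1/92240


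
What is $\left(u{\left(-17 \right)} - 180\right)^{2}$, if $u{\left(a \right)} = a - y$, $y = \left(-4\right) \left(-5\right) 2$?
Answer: $56169$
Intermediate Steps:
$y = 40$ ($y = 20 \cdot 2 = 40$)
$u{\left(a \right)} = -40 + a$ ($u{\left(a \right)} = a - 40 = -40 + a$)
$\left(u{\left(-17 \right)} - 180\right)^{2} = \left(\left(-40 - 17\right) - 180\right)^{2} = \left(-57 - 180\right)^{2} = \left(-237\right)^{2} = 56169$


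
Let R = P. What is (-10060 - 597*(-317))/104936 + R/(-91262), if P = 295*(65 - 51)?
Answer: 7959880419/4788334616 ≈ 1.6623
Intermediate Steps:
P = 4130 (P = 295*14 = 4130)
R = 4130
(-10060 - 597*(-317))/104936 + R/(-91262) = (-10060 - 597*(-317))/104936 + 4130/(-91262) = (-10060 - 1*(-189249))*(1/104936) + 4130*(-1/91262) = (-10060 + 189249)*(1/104936) - 2065/45631 = 179189*(1/104936) - 2065/45631 = 179189/104936 - 2065/45631 = 7959880419/4788334616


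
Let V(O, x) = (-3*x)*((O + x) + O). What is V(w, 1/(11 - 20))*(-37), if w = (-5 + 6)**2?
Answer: -629/27 ≈ -23.296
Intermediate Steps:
w = 1 (w = 1**2 = 1)
V(O, x) = -3*x*(x + 2*O) (V(O, x) = (-3*x)*(x + 2*O) = -3*x*(x + 2*O))
V(w, 1/(11 - 20))*(-37) = -3*(1/(11 - 20) + 2*1)/(11 - 20)*(-37) = -3*(1/(-9) + 2)/(-9)*(-37) = -3*(-1/9)*(-1/9 + 2)*(-37) = -3*(-1/9)*17/9*(-37) = (17/27)*(-37) = -629/27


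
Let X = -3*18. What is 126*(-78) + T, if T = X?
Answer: -9882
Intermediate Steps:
X = -54
T = -54
126*(-78) + T = 126*(-78) - 54 = -9828 - 54 = -9882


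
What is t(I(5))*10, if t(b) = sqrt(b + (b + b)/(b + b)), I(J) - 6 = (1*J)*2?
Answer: 10*sqrt(17) ≈ 41.231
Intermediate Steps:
I(J) = 6 + 2*J (I(J) = 6 + (1*J)*2 = 6 + J*2 = 6 + 2*J)
t(b) = sqrt(1 + b) (t(b) = sqrt(b + (2*b)/((2*b))) = sqrt(b + (2*b)*(1/(2*b))) = sqrt(b + 1) = sqrt(1 + b))
t(I(5))*10 = sqrt(1 + (6 + 2*5))*10 = sqrt(1 + (6 + 10))*10 = sqrt(1 + 16)*10 = sqrt(17)*10 = 10*sqrt(17)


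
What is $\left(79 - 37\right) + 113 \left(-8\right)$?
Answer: $-862$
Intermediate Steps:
$\left(79 - 37\right) + 113 \left(-8\right) = \left(79 - 37\right) - 904 = 42 - 904 = -862$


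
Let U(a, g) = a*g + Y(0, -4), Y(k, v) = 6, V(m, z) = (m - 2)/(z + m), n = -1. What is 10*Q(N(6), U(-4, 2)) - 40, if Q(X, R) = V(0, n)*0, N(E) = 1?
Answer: -40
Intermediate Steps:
V(m, z) = (-2 + m)/(m + z)
U(a, g) = 6 + a*g (U(a, g) = a*g + 6 = 6 + a*g)
Q(X, R) = 0 (Q(X, R) = ((-2 + 0)/(0 - 1))*0 = (-2/(-1))*0 = -1*(-2)*0 = 2*0 = 0)
10*Q(N(6), U(-4, 2)) - 40 = 10*0 - 40 = 0 - 40 = -40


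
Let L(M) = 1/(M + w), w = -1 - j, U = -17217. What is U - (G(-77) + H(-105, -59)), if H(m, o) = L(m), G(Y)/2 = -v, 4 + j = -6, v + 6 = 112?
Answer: -1632479/96 ≈ -17005.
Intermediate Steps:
v = 106 (v = -6 + 112 = 106)
j = -10 (j = -4 - 6 = -10)
G(Y) = -212 (G(Y) = 2*(-1*106) = 2*(-106) = -212)
w = 9 (w = -1 - 1*(-10) = -1 + 10 = 9)
L(M) = 1/(9 + M) (L(M) = 1/(M + 9) = 1/(9 + M))
H(m, o) = 1/(9 + m)
U - (G(-77) + H(-105, -59)) = -17217 - (-212 + 1/(9 - 105)) = -17217 - (-212 + 1/(-96)) = -17217 - (-212 - 1/96) = -17217 - 1*(-20353/96) = -17217 + 20353/96 = -1632479/96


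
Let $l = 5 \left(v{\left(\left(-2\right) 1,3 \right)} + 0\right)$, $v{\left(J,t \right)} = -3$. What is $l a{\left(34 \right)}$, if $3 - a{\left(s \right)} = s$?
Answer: $465$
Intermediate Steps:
$a{\left(s \right)} = 3 - s$
$l = -15$ ($l = 5 \left(-3 + 0\right) = 5 \left(-3\right) = -15$)
$l a{\left(34 \right)} = - 15 \left(3 - 34\right) = \left(-15\right) \left(-31\right) = 465$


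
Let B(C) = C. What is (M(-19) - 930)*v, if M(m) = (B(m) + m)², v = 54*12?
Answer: 333072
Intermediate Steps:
v = 648
M(m) = 4*m² (M(m) = (m + m)² = (2*m)² = 4*m²)
(M(-19) - 930)*v = (4*(-19)² - 930)*648 = (4*361 - 930)*648 = (1444 - 930)*648 = 514*648 = 333072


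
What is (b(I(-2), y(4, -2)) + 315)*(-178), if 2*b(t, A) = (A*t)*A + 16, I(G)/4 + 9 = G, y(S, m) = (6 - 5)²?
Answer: -53578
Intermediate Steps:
y(S, m) = 1 (y(S, m) = 1² = 1)
I(G) = -36 + 4*G
b(t, A) = 8 + t*A²/2 (b(t, A) = ((A*t)*A + 16)/2 = (t*A² + 16)/2 = (16 + t*A²)/2 = 8 + t*A²/2)
(b(I(-2), y(4, -2)) + 315)*(-178) = ((8 + (½)*(-36 + 4*(-2))*1²) + 315)*(-178) = ((8 + (½)*(-36 - 8)*1) + 315)*(-178) = ((8 + (½)*(-44)*1) + 315)*(-178) = ((8 - 22) + 315)*(-178) = (-14 + 315)*(-178) = 301*(-178) = -53578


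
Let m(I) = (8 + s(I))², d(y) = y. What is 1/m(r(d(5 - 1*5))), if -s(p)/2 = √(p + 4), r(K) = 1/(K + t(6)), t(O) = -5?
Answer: 25/(4*(20 - √95)²) ≈ 0.059451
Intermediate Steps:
r(K) = 1/(-5 + K) (r(K) = 1/(K - 5) = 1/(-5 + K))
s(p) = -2*√(4 + p) (s(p) = -2*√(p + 4) = -2*√(4 + p))
m(I) = (8 - 2*√(4 + I))²
1/m(r(d(5 - 1*5))) = 1/(4*(-4 + √(4 + 1/(-5 + (5 - 1*5))))²) = 1/(4*(-4 + √(4 + 1/(-5 + (5 - 5))))²) = 1/(4*(-4 + √(4 + 1/(-5 + 0)))²) = 1/(4*(-4 + √(4 + 1/(-5)))²) = 1/(4*(-4 + √(4 - ⅕))²) = 1/(4*(-4 + √(19/5))²) = 1/(4*(-4 + √95/5)²)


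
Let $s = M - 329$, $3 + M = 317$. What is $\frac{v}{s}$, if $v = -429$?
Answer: $\frac{143}{5} \approx 28.6$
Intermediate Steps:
$M = 314$ ($M = -3 + 317 = 314$)
$s = -15$ ($s = 314 - 329 = -15$)
$\frac{v}{s} = - \frac{429}{-15} = \left(-429\right) \left(- \frac{1}{15}\right) = \frac{143}{5}$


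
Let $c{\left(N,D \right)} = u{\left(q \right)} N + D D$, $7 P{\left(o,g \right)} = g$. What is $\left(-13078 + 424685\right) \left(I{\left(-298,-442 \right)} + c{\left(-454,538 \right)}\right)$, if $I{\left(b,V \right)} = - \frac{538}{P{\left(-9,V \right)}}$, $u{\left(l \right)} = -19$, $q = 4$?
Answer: $\frac{27114756422271}{221} \approx 1.2269 \cdot 10^{11}$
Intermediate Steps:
$P{\left(o,g \right)} = \frac{g}{7}$
$c{\left(N,D \right)} = D^{2} - 19 N$ ($c{\left(N,D \right)} = - 19 N + D D = - 19 N + D^{2} = D^{2} - 19 N$)
$I{\left(b,V \right)} = - \frac{3766}{V}$ ($I{\left(b,V \right)} = - \frac{538}{\frac{1}{7} V} = - 538 \frac{7}{V} = - \frac{3766}{V}$)
$\left(-13078 + 424685\right) \left(I{\left(-298,-442 \right)} + c{\left(-454,538 \right)}\right) = \left(-13078 + 424685\right) \left(- \frac{3766}{-442} - \left(-8626 - 538^{2}\right)\right) = 411607 \left(\left(-3766\right) \left(- \frac{1}{442}\right) + \left(289444 + 8626\right)\right) = 411607 \left(\frac{1883}{221} + 298070\right) = 411607 \cdot \frac{65875353}{221} = \frac{27114756422271}{221}$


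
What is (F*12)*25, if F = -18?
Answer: -5400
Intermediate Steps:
(F*12)*25 = -18*12*25 = -216*25 = -5400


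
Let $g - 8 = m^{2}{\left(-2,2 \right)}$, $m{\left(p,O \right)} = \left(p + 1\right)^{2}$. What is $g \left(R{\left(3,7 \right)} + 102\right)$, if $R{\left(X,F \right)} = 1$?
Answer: $927$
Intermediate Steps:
$m{\left(p,O \right)} = \left(1 + p\right)^{2}$
$g = 9$ ($g = 8 + \left(\left(1 - 2\right)^{2}\right)^{2} = 8 + \left(\left(-1\right)^{2}\right)^{2} = 8 + 1^{2} = 8 + 1 = 9$)
$g \left(R{\left(3,7 \right)} + 102\right) = 9 \left(1 + 102\right) = 9 \cdot 103 = 927$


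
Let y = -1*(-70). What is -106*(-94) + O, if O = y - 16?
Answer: 10018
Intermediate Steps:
y = 70
O = 54 (O = 70 - 16 = 54)
-106*(-94) + O = -106*(-94) + 54 = 9964 + 54 = 10018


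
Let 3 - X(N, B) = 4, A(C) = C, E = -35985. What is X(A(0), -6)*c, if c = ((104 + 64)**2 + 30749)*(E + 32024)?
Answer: 233592053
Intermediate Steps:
X(N, B) = -1 (X(N, B) = 3 - 1*4 = 3 - 4 = -1)
c = -233592053 (c = ((104 + 64)**2 + 30749)*(-35985 + 32024) = (168**2 + 30749)*(-3961) = (28224 + 30749)*(-3961) = 58973*(-3961) = -233592053)
X(A(0), -6)*c = -1*(-233592053) = 233592053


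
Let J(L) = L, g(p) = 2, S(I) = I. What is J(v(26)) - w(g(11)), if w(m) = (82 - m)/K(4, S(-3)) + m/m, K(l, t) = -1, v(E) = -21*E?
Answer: -467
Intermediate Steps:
w(m) = -81 + m (w(m) = (82 - m)/(-1) + m/m = (82 - m)*(-1) + 1 = (-82 + m) + 1 = -81 + m)
J(v(26)) - w(g(11)) = -21*26 - (-81 + 2) = -546 - 1*(-79) = -546 + 79 = -467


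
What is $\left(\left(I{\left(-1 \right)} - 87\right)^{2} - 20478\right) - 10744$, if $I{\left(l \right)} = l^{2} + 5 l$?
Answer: $-22941$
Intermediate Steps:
$\left(\left(I{\left(-1 \right)} - 87\right)^{2} - 20478\right) - 10744 = \left(\left(- (5 - 1) - 87\right)^{2} - 20478\right) - 10744 = \left(\left(\left(-1\right) 4 - 87\right)^{2} - 20478\right) - 10744 = \left(\left(-4 - 87\right)^{2} - 20478\right) - 10744 = \left(\left(-91\right)^{2} - 20478\right) - 10744 = \left(8281 - 20478\right) - 10744 = -12197 - 10744 = -22941$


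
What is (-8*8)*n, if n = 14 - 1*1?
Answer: -832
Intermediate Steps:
n = 13 (n = 14 - 1 = 13)
(-8*8)*n = -8*8*13 = -64*13 = -832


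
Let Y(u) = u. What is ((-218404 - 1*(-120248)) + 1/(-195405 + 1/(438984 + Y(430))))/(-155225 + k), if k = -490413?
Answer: 4214018309028889/27718431403713911 ≈ 0.15203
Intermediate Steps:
((-218404 - 1*(-120248)) + 1/(-195405 + 1/(438984 + Y(430))))/(-155225 + k) = ((-218404 - 1*(-120248)) + 1/(-195405 + 1/(438984 + 430)))/(-155225 - 490413) = ((-218404 + 120248) + 1/(-195405 + 1/439414))/(-645638) = (-98156 + 1/(-195405 + 1/439414))*(-1/645638) = (-98156 + 1/(-85863692669/439414))*(-1/645638) = (-98156 - 439414/85863692669)*(-1/645638) = -8428036618057778/85863692669*(-1/645638) = 4214018309028889/27718431403713911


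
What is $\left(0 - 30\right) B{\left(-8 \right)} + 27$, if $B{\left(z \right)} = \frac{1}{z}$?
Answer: $\frac{123}{4} \approx 30.75$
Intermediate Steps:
$\left(0 - 30\right) B{\left(-8 \right)} + 27 = \frac{0 - 30}{-8} + 27 = \left(0 - 30\right) \left(- \frac{1}{8}\right) + 27 = \left(-30\right) \left(- \frac{1}{8}\right) + 27 = \frac{15}{4} + 27 = \frac{123}{4}$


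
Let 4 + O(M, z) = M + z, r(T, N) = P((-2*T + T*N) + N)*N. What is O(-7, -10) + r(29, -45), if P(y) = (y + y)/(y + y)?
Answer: -66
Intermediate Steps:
P(y) = 1 (P(y) = (2*y)/((2*y)) = (2*y)*(1/(2*y)) = 1)
r(T, N) = N (r(T, N) = 1*N = N)
O(M, z) = -4 + M + z (O(M, z) = -4 + (M + z) = -4 + M + z)
O(-7, -10) + r(29, -45) = (-4 - 7 - 10) - 45 = -21 - 45 = -66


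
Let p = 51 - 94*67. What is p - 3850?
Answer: -10097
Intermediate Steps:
p = -6247 (p = 51 - 6298 = -6247)
p - 3850 = -6247 - 3850 = -10097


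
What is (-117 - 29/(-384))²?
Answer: 2015920201/147456 ≈ 13671.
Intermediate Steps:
(-117 - 29/(-384))² = (-117 - 29*(-1/384))² = (-117 + 29/384)² = (-44899/384)² = 2015920201/147456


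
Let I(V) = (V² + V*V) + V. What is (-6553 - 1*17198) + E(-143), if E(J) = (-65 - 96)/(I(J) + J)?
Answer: -964575773/40612 ≈ -23751.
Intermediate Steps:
I(V) = V + 2*V² (I(V) = (V² + V²) + V = 2*V² + V = V + 2*V²)
E(J) = -161/(J + J*(1 + 2*J)) (E(J) = (-65 - 96)/(J*(1 + 2*J) + J) = -161/(J + J*(1 + 2*J)))
(-6553 - 1*17198) + E(-143) = (-6553 - 1*17198) - 161/2/(-143*(1 - 143)) = (-6553 - 17198) - 161/2*(-1/143)/(-142) = -23751 - 161/2*(-1/143)*(-1/142) = -23751 - 161/40612 = -964575773/40612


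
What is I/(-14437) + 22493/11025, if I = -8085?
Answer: 413868566/159167925 ≈ 2.6002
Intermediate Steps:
I/(-14437) + 22493/11025 = -8085/(-14437) + 22493/11025 = -8085*(-1/14437) + 22493*(1/11025) = 8085/14437 + 22493/11025 = 413868566/159167925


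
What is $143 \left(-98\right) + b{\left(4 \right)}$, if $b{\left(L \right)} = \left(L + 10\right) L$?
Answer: $-13958$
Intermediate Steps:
$b{\left(L \right)} = L \left(10 + L\right)$ ($b{\left(L \right)} = \left(10 + L\right) L = L \left(10 + L\right)$)
$143 \left(-98\right) + b{\left(4 \right)} = 143 \left(-98\right) + 4 \left(10 + 4\right) = -14014 + 4 \cdot 14 = -14014 + 56 = -13958$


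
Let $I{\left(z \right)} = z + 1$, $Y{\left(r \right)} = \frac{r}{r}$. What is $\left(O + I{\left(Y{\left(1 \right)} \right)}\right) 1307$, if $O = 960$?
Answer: $1257334$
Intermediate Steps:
$Y{\left(r \right)} = 1$
$I{\left(z \right)} = 1 + z$
$\left(O + I{\left(Y{\left(1 \right)} \right)}\right) 1307 = \left(960 + \left(1 + 1\right)\right) 1307 = \left(960 + 2\right) 1307 = 962 \cdot 1307 = 1257334$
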